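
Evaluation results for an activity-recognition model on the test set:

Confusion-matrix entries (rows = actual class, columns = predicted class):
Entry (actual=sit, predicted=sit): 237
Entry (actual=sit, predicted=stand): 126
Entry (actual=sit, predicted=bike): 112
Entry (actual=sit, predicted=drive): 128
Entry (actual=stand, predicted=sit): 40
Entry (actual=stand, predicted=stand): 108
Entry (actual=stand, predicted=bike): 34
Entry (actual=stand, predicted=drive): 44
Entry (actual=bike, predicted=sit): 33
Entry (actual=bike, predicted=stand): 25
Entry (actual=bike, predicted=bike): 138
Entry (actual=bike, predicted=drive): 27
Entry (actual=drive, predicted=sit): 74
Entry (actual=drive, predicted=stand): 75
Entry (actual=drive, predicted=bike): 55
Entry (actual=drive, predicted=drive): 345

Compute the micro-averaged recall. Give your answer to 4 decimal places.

Micro-averaging pools counts across classes: ΣTP=828, ΣFP=773, ΣFN=773.
Micro-recall = TP/(TP+FN) on pooled counts = 0.5172 (equals overall accuracy in single-label multiclass).

0.5172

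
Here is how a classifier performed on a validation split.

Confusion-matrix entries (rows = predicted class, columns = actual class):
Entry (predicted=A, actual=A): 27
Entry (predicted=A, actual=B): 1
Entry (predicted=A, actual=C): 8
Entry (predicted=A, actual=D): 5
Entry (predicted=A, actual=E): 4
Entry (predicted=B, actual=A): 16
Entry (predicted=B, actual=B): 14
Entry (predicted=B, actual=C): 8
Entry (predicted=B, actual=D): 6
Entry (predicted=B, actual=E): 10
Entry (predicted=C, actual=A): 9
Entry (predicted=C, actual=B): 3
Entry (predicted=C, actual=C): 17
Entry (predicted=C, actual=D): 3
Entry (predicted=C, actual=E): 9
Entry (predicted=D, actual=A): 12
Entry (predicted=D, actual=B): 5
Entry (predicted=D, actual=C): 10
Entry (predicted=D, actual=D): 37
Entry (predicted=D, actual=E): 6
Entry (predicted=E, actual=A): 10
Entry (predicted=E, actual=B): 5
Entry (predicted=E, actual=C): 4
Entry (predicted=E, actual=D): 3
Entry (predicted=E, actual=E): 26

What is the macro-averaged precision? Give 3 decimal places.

Per-class precision (TP/(TP+FP)):
  A: TP=27, FP=1+8+5+4=18 → 27/45 = 0.6000
  B: TP=14, FP=16+8+6+10=40 → 14/54 = 0.2593
  C: TP=17, FP=9+3+3+9=24 → 17/41 = 0.4146
  D: TP=37, FP=12+5+10+6=33 → 37/70 = 0.5286
  E: TP=26, FP=10+5+4+3=22 → 26/48 = 0.5417
Macro-precision = mean = (0.6000 + 0.2593 + 0.4146 + 0.5286 + 0.5417) / 5 = 0.469

0.469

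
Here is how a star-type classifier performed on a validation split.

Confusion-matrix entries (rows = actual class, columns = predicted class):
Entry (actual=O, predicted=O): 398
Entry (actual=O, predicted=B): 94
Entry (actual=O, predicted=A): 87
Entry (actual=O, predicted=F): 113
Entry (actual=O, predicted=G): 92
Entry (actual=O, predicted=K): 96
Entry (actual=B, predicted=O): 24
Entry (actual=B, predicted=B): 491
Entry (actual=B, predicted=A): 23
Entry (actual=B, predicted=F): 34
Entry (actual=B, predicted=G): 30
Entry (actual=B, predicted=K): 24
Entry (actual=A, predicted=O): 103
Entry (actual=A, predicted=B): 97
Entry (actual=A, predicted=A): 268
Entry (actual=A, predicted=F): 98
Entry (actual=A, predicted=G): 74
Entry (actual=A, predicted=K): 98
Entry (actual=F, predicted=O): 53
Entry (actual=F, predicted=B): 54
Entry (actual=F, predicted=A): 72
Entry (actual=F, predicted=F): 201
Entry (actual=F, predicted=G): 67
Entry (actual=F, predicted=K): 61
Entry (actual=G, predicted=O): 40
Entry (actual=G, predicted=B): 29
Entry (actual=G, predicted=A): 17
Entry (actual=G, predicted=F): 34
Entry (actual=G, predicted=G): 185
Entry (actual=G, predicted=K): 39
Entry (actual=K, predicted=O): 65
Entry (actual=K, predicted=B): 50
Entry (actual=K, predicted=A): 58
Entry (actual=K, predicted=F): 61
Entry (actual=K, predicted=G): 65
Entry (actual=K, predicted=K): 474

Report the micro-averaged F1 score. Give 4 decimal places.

Micro-averaging pools counts across classes: ΣTP=2017, ΣFP=1852, ΣFN=1852.
Micro-F1 score = 2·TP/(2·TP+FP+FN) on pooled counts = 0.5213 (equals overall accuracy in single-label multiclass).

0.5213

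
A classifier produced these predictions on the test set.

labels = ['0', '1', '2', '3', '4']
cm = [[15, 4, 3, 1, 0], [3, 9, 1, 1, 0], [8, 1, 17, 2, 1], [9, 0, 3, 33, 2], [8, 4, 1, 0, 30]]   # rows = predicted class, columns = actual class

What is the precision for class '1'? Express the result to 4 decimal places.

0.6429

Take TP from the diagonal, FP from the rest of the '1' prediction marginal, FN from the rest of the '1' actual marginal.
precision = TP/(TP+FP).
1: TP=9, FP=3+1+1+0=5 → 9/14 = 0.64286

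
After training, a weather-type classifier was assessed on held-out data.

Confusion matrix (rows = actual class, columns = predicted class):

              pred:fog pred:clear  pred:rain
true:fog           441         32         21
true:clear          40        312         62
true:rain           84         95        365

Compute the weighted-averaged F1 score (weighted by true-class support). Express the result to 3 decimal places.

Per-class F1 score (2·TP/(2·TP+FP+FN)):
  fog: TP=441, FP=40+84=124, FN=32+21=53 → 882/1059 = 0.8329
  clear: TP=312, FP=32+95=127, FN=40+62=102 → 624/853 = 0.7315
  rain: TP=365, FP=21+62=83, FN=84+95=179 → 730/992 = 0.7359
Weighted-F1 score = Σ (supportᵢ/N)·F1 scoreᵢ with N=1452: (494/1452)·0.8329 + (414/1452)·0.7315 + (544/1452)·0.7359 = 0.768

0.768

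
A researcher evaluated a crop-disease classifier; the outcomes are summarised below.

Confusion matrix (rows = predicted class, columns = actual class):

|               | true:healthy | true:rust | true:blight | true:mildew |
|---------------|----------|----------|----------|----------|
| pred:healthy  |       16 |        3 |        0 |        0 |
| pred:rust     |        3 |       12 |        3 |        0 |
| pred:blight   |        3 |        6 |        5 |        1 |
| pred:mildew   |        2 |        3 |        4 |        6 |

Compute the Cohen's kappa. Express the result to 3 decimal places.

Observed agreement pₒ = trace/N = 39/67 = 0.5821
Expected agreement pₑ = Σ (rowᵢ·colᵢ)/N² = (24·19 + 24·18 + 12·15 + 7·15)/67² = 0.2613
κ = (pₒ − pₑ)/(1 − pₑ) = (0.5821 − 0.2613)/(1 − 0.2613) = 0.434

0.434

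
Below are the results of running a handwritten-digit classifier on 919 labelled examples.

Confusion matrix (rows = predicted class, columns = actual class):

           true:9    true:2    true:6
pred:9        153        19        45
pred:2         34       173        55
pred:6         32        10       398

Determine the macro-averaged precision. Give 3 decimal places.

0.757

Per-class precision (TP/(TP+FP)):
  9: TP=153, FP=19+45=64 → 153/217 = 0.7051
  2: TP=173, FP=34+55=89 → 173/262 = 0.6603
  6: TP=398, FP=32+10=42 → 398/440 = 0.9045
Macro-precision = mean = (0.7051 + 0.6603 + 0.9045) / 3 = 0.757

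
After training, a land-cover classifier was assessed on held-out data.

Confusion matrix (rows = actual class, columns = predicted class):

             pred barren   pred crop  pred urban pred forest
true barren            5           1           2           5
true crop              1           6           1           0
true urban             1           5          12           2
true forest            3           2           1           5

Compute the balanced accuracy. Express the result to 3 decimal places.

0.547

Balanced accuracy = mean of per-class recall.
  barren: recall = 5/13 = 0.3846
  crop: recall = 6/8 = 0.7500
  urban: recall = 12/20 = 0.6000
  forest: recall = 5/11 = 0.4545
Mean = (0.3846 + 0.7500 + 0.6000 + 0.4545) / 4 = 0.547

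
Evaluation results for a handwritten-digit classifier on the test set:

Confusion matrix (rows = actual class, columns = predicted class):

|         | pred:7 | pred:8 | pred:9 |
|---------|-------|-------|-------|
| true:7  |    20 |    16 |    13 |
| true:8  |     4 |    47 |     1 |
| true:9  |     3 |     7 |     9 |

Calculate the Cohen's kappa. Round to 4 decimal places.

Observed agreement pₒ = trace/N = 76/120 = 0.63333
Expected agreement pₑ = Σ (rowᵢ·colᵢ)/N² = (49·27 + 52·70 + 19·23)/120² = 0.37500
κ = (pₒ − pₑ)/(1 − pₑ) = (0.63333 − 0.37500)/(1 − 0.37500) = 0.4133

0.4133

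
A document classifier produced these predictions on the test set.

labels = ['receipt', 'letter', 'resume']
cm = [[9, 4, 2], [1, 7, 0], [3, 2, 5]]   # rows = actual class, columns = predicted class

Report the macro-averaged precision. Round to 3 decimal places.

Per-class precision (TP/(TP+FP)):
  receipt: TP=9, FP=1+3=4 → 9/13 = 0.6923
  letter: TP=7, FP=4+2=6 → 7/13 = 0.5385
  resume: TP=5, FP=2+0=2 → 5/7 = 0.7143
Macro-precision = mean = (0.6923 + 0.5385 + 0.7143) / 3 = 0.648

0.648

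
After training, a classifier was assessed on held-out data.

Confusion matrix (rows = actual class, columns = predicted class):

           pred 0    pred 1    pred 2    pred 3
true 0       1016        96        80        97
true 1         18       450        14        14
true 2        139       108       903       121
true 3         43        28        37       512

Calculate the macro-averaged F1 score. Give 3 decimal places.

0.777

Per-class F1 score (2·TP/(2·TP+FP+FN)):
  0: TP=1016, FP=18+139+43=200, FN=96+80+97=273 → 2032/2505 = 0.8112
  1: TP=450, FP=96+108+28=232, FN=18+14+14=46 → 900/1178 = 0.7640
  2: TP=903, FP=80+14+37=131, FN=139+108+121=368 → 1806/2305 = 0.7835
  3: TP=512, FP=97+14+121=232, FN=43+28+37=108 → 1024/1364 = 0.7507
Macro-F1 score = mean = (0.8112 + 0.7640 + 0.7835 + 0.7507) / 4 = 0.777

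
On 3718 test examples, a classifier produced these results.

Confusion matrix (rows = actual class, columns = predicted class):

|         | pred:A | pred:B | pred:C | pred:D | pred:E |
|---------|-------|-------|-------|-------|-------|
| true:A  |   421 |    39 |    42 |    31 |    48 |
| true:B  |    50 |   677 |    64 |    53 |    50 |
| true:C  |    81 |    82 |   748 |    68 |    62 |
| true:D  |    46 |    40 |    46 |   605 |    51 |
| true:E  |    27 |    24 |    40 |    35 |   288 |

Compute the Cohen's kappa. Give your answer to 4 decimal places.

0.6655

Observed agreement pₒ = trace/N = 2739/3718 = 0.73669
Expected agreement pₑ = Σ (rowᵢ·colᵢ)/N² = (581·625 + 894·862 + 1041·940 + 788·792 + 414·499)/3718² = 0.21290
κ = (pₒ − pₑ)/(1 − pₑ) = (0.73669 − 0.21290)/(1 − 0.21290) = 0.6655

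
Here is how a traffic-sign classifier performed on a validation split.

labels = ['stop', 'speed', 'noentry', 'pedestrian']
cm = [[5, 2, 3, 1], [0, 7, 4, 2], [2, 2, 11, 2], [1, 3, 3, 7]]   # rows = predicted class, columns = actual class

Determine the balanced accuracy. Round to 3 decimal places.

0.558

Balanced accuracy = mean of per-class recall.
  stop: recall = 5/8 = 0.6250
  speed: recall = 7/14 = 0.5000
  noentry: recall = 11/21 = 0.5238
  pedestrian: recall = 7/12 = 0.5833
Mean = (0.6250 + 0.5000 + 0.5238 + 0.5833) / 4 = 0.558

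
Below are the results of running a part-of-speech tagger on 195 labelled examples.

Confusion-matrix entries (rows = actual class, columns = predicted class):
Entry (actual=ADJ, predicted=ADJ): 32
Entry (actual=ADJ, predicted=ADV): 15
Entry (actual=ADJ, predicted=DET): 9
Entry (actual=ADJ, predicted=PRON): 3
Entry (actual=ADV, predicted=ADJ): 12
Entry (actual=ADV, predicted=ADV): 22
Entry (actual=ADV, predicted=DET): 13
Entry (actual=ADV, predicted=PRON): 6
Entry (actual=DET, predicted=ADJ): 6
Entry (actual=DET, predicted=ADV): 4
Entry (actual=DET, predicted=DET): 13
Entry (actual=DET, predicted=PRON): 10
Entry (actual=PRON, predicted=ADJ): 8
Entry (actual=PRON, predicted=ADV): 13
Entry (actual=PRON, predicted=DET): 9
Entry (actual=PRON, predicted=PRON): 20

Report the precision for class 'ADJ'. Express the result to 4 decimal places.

0.5517

Take TP from the diagonal, FP from the rest of the 'ADJ' prediction marginal, FN from the rest of the 'ADJ' actual marginal.
precision = TP/(TP+FP).
ADJ: TP=32, FP=12+6+8=26 → 32/58 = 0.55172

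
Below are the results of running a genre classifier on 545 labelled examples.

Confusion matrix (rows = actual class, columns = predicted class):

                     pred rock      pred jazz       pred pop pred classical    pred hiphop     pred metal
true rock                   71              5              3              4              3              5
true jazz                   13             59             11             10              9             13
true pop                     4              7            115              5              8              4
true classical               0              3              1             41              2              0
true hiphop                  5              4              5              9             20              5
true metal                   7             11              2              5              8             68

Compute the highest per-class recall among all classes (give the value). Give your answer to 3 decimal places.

Per-class recall (TP/(TP+FN)):
  rock: TP=71, FN=5+3+4+3+5=20 → 71/91 = 0.7802
  jazz: TP=59, FN=13+11+10+9+13=56 → 59/115 = 0.5130
  pop: TP=115, FN=4+7+5+8+4=28 → 115/143 = 0.8042
  classical: TP=41, FN=0+3+1+2+0=6 → 41/47 = 0.8723
  hiphop: TP=20, FN=5+4+5+9+5=28 → 20/48 = 0.4167
  metal: TP=68, FN=7+11+2+5+8=33 → 68/101 = 0.6733
Highest is class 'classical' with recall = 0.872.

0.872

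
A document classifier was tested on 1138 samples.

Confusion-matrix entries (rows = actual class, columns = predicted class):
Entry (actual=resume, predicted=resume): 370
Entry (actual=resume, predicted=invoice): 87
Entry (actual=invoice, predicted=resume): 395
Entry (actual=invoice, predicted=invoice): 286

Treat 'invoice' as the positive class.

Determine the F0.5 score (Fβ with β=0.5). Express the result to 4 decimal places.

0.6581

Fβ = (1+β²)·TP / ((1+β²)·TP + β²·FN + FP), with β²=1/4
= 1.25·286 / (1.25·286 + 0.25·395 + 87) = 0.6581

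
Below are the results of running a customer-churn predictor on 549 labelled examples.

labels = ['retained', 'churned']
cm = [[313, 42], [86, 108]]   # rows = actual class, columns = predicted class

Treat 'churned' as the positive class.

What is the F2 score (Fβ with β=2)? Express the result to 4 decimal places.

Fβ = (1+β²)·TP / ((1+β²)·TP + β²·FN + FP), with β²=4
= 5·108 / (5·108 + 4·86 + 42) = 0.5832

0.5832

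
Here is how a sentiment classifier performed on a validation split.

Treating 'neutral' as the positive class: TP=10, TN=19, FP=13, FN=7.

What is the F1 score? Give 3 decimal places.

0.500

Precision = TP/(TP+FP) = 10/23 = 0.4348
Recall = TP/(TP+FN) = 10/17 = 0.5882
F1 = 2·TP/(2·TP+FP+FN) = 20/40 = 0.500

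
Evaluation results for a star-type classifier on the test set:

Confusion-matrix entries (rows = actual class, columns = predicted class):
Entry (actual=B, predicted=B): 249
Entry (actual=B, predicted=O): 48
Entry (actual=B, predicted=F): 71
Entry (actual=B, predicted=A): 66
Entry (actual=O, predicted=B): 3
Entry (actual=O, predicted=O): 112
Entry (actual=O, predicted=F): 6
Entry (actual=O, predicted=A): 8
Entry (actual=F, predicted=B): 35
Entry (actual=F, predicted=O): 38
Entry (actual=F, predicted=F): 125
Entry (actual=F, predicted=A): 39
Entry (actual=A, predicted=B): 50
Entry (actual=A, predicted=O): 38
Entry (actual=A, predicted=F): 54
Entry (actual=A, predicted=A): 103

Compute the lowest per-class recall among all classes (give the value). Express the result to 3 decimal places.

0.420

Per-class recall (TP/(TP+FN)):
  B: TP=249, FN=48+71+66=185 → 249/434 = 0.5737
  O: TP=112, FN=3+6+8=17 → 112/129 = 0.8682
  F: TP=125, FN=35+38+39=112 → 125/237 = 0.5274
  A: TP=103, FN=50+38+54=142 → 103/245 = 0.4204
Lowest is class 'A' with recall = 0.420.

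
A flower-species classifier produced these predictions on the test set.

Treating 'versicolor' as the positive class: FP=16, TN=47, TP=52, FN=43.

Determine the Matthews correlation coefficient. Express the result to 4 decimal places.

0.2901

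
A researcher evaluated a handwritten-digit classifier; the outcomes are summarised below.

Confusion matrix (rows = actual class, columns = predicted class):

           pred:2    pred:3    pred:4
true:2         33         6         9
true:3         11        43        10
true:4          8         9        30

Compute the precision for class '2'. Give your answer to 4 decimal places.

0.6346

precision = TP/(TP+FP).
2: TP=33, FP=11+8=19 → 33/52 = 0.63462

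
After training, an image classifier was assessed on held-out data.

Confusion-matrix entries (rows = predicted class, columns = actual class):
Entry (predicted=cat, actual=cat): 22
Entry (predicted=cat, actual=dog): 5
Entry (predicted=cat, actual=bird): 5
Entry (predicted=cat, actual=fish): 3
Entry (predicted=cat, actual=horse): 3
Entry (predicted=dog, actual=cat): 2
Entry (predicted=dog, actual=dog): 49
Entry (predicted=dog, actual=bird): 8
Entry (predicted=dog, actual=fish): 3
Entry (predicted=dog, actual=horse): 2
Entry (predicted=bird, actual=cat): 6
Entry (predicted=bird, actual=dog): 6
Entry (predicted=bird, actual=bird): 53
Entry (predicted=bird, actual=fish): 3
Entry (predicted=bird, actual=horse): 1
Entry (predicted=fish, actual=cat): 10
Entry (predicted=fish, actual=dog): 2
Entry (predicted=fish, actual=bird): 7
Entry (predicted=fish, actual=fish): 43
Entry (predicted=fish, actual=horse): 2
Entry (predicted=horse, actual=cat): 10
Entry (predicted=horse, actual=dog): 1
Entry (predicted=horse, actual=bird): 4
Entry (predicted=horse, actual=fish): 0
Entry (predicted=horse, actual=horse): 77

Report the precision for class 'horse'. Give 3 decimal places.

precision = TP/(TP+FP).
horse: TP=77, FP=10+1+4+0=15 → 77/92 = 0.8370

0.837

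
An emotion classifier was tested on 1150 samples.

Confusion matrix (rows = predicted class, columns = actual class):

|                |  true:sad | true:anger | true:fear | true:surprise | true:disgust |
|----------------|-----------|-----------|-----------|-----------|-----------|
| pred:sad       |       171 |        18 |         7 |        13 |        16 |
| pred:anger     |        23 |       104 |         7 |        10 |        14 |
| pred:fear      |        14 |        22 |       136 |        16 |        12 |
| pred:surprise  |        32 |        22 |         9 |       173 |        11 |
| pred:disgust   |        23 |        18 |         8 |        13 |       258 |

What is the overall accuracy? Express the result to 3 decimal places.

0.732

Accuracy = trace / total = (171+104+136+173+258=842) / 1150 = 842/1150 = 0.732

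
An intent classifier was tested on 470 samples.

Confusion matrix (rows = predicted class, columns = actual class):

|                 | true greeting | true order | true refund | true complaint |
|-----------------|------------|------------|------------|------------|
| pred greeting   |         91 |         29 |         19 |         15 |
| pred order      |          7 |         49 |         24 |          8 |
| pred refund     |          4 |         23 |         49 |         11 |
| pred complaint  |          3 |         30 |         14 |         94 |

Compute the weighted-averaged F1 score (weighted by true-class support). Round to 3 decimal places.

Per-class F1 score (2·TP/(2·TP+FP+FN)):
  greeting: TP=91, FP=29+19+15=63, FN=7+4+3=14 → 182/259 = 0.7027
  order: TP=49, FP=7+24+8=39, FN=29+23+30=82 → 98/219 = 0.4475
  refund: TP=49, FP=4+23+11=38, FN=19+24+14=57 → 98/193 = 0.5078
  complaint: TP=94, FP=3+30+14=47, FN=15+8+11=34 → 188/269 = 0.6989
Weighted-F1 score = Σ (supportᵢ/N)·F1 scoreᵢ with N=470: (105/470)·0.7027 + (131/470)·0.4475 + (106/470)·0.5078 + (128/470)·0.6989 = 0.587

0.587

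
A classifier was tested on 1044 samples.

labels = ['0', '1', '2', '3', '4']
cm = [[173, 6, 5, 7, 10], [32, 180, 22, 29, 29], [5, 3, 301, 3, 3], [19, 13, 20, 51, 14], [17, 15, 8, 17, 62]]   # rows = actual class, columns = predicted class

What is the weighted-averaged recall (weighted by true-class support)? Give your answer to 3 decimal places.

0.735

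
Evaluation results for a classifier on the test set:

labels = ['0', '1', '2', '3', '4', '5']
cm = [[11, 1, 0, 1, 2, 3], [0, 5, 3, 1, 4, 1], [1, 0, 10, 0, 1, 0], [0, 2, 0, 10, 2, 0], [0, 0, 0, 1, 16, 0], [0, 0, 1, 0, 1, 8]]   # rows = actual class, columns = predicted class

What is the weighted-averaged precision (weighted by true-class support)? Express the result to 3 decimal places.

Per-class precision (TP/(TP+FP)):
  0: TP=11, FP=0+1+0+0+0=1 → 11/12 = 0.9167
  1: TP=5, FP=1+0+2+0+0=3 → 5/8 = 0.6250
  2: TP=10, FP=0+3+0+0+1=4 → 10/14 = 0.7143
  3: TP=10, FP=1+1+0+1+0=3 → 10/13 = 0.7692
  4: TP=16, FP=2+4+1+2+1=10 → 16/26 = 0.6154
  5: TP=8, FP=3+1+0+0+0=4 → 8/12 = 0.6667
Weighted-precision = Σ (supportᵢ/N)·precisionᵢ with N=85: (18/85)·0.9167 + (14/85)·0.6250 + (12/85)·0.7143 + (14/85)·0.7692 + (17/85)·0.6154 + (10/85)·0.6667 = 0.726

0.726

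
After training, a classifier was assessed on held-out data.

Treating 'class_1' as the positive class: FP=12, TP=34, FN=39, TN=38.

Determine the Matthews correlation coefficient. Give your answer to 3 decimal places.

0.229

MCC = (TP·TN − FP·FN) / √((TP+FP)(TP+FN)(TN+FP)(TN+FN))
Numerator = 34·38 − 12·39 = 824
Denominator = √(46·73·50·77) = √12928300 = 3595.5945
MCC = 824 / 3595.5945 = 0.229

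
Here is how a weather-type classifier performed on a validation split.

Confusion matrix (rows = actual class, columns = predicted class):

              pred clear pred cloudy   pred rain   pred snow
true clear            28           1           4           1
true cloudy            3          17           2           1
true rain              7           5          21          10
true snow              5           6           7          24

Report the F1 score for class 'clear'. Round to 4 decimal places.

0.7273

Treat 'clear' as positive and all other classes as negative.
F1 score = 2·TP/(2·TP+FP+FN).
clear: TP=28, FP=3+7+5=15, FN=1+4+1=6 → 56/77 = 0.72727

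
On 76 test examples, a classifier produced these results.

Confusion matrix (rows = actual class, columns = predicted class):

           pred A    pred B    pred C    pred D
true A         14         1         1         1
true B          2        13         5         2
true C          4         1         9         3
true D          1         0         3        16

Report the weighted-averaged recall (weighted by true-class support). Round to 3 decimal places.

0.684

Per-class recall (TP/(TP+FN)):
  A: TP=14, FN=1+1+1=3 → 14/17 = 0.8235
  B: TP=13, FN=2+5+2=9 → 13/22 = 0.5909
  C: TP=9, FN=4+1+3=8 → 9/17 = 0.5294
  D: TP=16, FN=1+0+3=4 → 16/20 = 0.8000
Weighted-recall = Σ (supportᵢ/N)·recallᵢ with N=76: (17/76)·0.8235 + (22/76)·0.5909 + (17/76)·0.5294 + (20/76)·0.8000 = 0.684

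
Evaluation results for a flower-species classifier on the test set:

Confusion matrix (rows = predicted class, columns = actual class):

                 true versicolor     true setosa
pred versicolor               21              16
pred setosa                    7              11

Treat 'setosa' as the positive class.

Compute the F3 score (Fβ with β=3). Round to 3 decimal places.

0.421

Fβ = (1+β²)·TP / ((1+β²)·TP + β²·FN + FP), with β²=9
= 10·11 / (10·11 + 9·16 + 7) = 0.421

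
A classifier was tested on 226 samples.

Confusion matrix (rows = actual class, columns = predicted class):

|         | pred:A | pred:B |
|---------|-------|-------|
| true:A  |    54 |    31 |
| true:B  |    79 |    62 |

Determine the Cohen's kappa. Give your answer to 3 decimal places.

Observed agreement pₒ = trace/N = 116/226 = 0.5133
Expected agreement pₑ = Σ (rowᵢ·colᵢ)/N² = (85·133 + 141·93)/226² = 0.4781
κ = (pₒ − pₑ)/(1 − pₑ) = (0.5133 − 0.4781)/(1 − 0.4781) = 0.067

0.067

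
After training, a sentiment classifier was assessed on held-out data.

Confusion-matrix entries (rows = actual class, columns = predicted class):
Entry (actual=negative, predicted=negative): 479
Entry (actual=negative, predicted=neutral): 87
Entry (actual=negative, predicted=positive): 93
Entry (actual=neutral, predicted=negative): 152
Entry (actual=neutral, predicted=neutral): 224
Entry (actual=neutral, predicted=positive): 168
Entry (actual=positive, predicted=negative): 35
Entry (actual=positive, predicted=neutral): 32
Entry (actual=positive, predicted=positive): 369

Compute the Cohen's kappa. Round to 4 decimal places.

Observed agreement pₒ = trace/N = 1072/1639 = 0.65406
Expected agreement pₑ = Σ (rowᵢ·colᵢ)/N² = (659·666 + 544·343 + 436·630)/1639² = 0.33509
κ = (pₒ − pₑ)/(1 − pₑ) = (0.65406 − 0.33509)/(1 − 0.33509) = 0.4797

0.4797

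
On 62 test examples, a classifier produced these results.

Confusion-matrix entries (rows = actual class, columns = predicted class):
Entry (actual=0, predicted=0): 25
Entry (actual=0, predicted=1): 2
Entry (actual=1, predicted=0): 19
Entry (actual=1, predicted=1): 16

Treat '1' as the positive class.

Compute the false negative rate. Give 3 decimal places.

FNR = FN/(FN+TP) = 19/(19+16) = 0.543

0.543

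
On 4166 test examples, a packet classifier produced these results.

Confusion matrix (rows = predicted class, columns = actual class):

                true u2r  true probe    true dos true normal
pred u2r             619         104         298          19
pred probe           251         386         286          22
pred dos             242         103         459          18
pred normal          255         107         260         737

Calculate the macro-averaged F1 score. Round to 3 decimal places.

0.525

Per-class F1 score (2·TP/(2·TP+FP+FN)):
  u2r: TP=619, FP=104+298+19=421, FN=251+242+255=748 → 1238/2407 = 0.5143
  probe: TP=386, FP=251+286+22=559, FN=104+103+107=314 → 772/1645 = 0.4693
  dos: TP=459, FP=242+103+18=363, FN=298+286+260=844 → 918/2125 = 0.4320
  normal: TP=737, FP=255+107+260=622, FN=19+22+18=59 → 1474/2155 = 0.6840
Macro-F1 score = mean = (0.5143 + 0.4693 + 0.4320 + 0.6840) / 4 = 0.525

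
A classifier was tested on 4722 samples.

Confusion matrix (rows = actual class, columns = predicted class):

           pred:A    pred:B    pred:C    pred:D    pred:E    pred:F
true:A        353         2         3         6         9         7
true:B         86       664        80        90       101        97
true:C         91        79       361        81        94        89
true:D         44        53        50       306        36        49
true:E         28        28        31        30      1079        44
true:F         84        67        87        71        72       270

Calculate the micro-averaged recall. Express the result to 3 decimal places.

Micro-averaging pools counts across classes: ΣTP=3033, ΣFP=1689, ΣFN=1689.
Micro-recall = TP/(TP+FN) on pooled counts = 0.642 (equals overall accuracy in single-label multiclass).

0.642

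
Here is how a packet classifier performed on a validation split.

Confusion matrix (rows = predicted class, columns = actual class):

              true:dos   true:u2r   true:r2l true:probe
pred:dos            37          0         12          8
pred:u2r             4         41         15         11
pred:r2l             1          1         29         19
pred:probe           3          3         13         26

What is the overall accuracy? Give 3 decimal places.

Accuracy = trace / total = (37+41+29+26=133) / 223 = 133/223 = 0.596

0.596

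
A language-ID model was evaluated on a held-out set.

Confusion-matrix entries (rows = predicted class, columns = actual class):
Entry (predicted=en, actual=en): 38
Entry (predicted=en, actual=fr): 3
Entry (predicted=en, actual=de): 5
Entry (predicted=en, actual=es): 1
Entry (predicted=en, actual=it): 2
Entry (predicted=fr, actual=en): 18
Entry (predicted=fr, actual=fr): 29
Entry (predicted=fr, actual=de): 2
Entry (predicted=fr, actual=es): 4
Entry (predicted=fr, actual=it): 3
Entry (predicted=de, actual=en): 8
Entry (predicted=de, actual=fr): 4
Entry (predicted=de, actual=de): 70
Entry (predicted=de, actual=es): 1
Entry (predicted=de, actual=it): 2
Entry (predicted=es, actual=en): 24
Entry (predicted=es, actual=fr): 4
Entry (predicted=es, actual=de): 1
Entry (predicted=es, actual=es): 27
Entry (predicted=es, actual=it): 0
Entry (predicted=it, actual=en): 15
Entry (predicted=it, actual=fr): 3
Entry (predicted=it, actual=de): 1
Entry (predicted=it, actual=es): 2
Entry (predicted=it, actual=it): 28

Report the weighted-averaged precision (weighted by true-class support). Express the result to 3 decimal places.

Per-class precision (TP/(TP+FP)):
  en: TP=38, FP=3+5+1+2=11 → 38/49 = 0.7755
  fr: TP=29, FP=18+2+4+3=27 → 29/56 = 0.5179
  de: TP=70, FP=8+4+1+2=15 → 70/85 = 0.8235
  es: TP=27, FP=24+4+1+0=29 → 27/56 = 0.4821
  it: TP=28, FP=15+3+1+2=21 → 28/49 = 0.5714
Weighted-precision = Σ (supportᵢ/N)·precisionᵢ with N=295: (103/295)·0.7755 + (43/295)·0.5179 + (79/295)·0.8235 + (35/295)·0.4821 + (35/295)·0.5714 = 0.692

0.692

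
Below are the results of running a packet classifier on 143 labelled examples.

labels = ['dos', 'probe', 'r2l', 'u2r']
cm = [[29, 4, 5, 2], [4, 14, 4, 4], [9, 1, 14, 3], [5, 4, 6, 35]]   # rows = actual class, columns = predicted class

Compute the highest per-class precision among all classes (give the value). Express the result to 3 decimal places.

Per-class precision (TP/(TP+FP)):
  dos: TP=29, FP=4+9+5=18 → 29/47 = 0.6170
  probe: TP=14, FP=4+1+4=9 → 14/23 = 0.6087
  r2l: TP=14, FP=5+4+6=15 → 14/29 = 0.4828
  u2r: TP=35, FP=2+4+3=9 → 35/44 = 0.7955
Highest is class 'u2r' with precision = 0.795.

0.795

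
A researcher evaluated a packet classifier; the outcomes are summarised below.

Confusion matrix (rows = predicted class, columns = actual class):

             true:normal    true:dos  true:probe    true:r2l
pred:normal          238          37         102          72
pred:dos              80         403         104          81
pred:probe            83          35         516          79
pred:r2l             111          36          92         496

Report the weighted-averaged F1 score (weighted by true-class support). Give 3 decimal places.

0.642

Per-class F1 score (2·TP/(2·TP+FP+FN)):
  normal: TP=238, FP=37+102+72=211, FN=80+83+111=274 → 476/961 = 0.4953
  dos: TP=403, FP=80+104+81=265, FN=37+35+36=108 → 806/1179 = 0.6836
  probe: TP=516, FP=83+35+79=197, FN=102+104+92=298 → 1032/1527 = 0.6758
  r2l: TP=496, FP=111+36+92=239, FN=72+81+79=232 → 992/1463 = 0.6781
Weighted-F1 score = Σ (supportᵢ/N)·F1 scoreᵢ with N=2565: (512/2565)·0.4953 + (511/2565)·0.6836 + (814/2565)·0.6758 + (728/2565)·0.6781 = 0.642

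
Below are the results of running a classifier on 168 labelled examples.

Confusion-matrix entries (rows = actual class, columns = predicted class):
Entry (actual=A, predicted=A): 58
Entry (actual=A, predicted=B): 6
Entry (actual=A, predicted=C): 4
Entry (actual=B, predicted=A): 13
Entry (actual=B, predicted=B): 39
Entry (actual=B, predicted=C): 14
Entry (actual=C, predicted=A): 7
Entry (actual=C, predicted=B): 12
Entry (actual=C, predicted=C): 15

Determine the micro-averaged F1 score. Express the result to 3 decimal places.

0.667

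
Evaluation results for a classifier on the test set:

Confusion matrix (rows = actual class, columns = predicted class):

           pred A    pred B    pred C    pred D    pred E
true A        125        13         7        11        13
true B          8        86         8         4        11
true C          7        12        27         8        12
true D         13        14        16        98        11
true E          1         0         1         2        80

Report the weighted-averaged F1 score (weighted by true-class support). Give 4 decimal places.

Per-class F1 score (2·TP/(2·TP+FP+FN)):
  A: TP=125, FP=8+7+13+1=29, FN=13+7+11+13=44 → 250/323 = 0.77399
  B: TP=86, FP=13+12+14+0=39, FN=8+8+4+11=31 → 172/242 = 0.71074
  C: TP=27, FP=7+8+16+1=32, FN=7+12+8+12=39 → 54/125 = 0.43200
  D: TP=98, FP=11+4+8+2=25, FN=13+14+16+11=54 → 196/275 = 0.71273
  E: TP=80, FP=13+11+12+11=47, FN=1+0+1+2=4 → 160/211 = 0.75829
Weighted-F1 score = Σ (supportᵢ/N)·F1 scoreᵢ with N=588: (169/588)·0.77399 + (117/588)·0.71074 + (66/588)·0.43200 + (152/588)·0.71273 + (84/588)·0.75829 = 0.7049

0.7049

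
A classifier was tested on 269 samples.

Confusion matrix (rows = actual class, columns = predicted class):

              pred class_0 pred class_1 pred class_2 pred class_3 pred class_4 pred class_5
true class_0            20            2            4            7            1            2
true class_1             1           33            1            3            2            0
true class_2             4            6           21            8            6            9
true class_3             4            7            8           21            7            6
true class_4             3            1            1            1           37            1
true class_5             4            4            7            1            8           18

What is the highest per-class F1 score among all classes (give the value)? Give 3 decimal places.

0.710

Per-class F1 score (2·TP/(2·TP+FP+FN)):
  class_0: TP=20, FP=1+4+4+3+4=16, FN=2+4+7+1+2=16 → 40/72 = 0.5556
  class_1: TP=33, FP=2+6+7+1+4=20, FN=1+1+3+2+0=7 → 66/93 = 0.7097
  class_2: TP=21, FP=4+1+8+1+7=21, FN=4+6+8+6+9=33 → 42/96 = 0.4375
  class_3: TP=21, FP=7+3+8+1+1=20, FN=4+7+8+7+6=32 → 42/94 = 0.4468
  class_4: TP=37, FP=1+2+6+7+8=24, FN=3+1+1+1+1=7 → 74/105 = 0.7048
  class_5: TP=18, FP=2+0+9+6+1=18, FN=4+4+7+1+8=24 → 36/78 = 0.4615
Highest is class 'class_1' with F1 score = 0.710.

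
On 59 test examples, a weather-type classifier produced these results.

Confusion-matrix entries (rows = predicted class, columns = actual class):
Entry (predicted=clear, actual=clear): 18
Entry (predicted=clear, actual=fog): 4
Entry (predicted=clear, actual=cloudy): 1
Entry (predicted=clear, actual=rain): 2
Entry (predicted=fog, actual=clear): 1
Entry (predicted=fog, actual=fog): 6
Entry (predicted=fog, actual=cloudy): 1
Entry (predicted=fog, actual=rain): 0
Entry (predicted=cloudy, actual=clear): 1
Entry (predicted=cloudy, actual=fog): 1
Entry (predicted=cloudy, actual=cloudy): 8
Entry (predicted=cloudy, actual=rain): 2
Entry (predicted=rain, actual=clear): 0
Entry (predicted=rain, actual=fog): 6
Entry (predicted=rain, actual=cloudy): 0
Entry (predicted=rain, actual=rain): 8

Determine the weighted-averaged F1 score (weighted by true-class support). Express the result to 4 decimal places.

0.6579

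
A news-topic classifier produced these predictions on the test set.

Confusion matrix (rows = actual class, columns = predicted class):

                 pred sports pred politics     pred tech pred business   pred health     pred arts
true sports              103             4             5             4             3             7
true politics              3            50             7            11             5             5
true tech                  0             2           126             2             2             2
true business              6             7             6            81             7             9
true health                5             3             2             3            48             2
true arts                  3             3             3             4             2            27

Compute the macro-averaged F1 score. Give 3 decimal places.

Per-class F1 score (2·TP/(2·TP+FP+FN)):
  sports: TP=103, FP=3+0+6+5+3=17, FN=4+5+4+3+7=23 → 206/246 = 0.8374
  politics: TP=50, FP=4+2+7+3+3=19, FN=3+7+11+5+5=31 → 100/150 = 0.6667
  tech: TP=126, FP=5+7+6+2+3=23, FN=0+2+2+2+2=8 → 252/283 = 0.8905
  business: TP=81, FP=4+11+2+3+4=24, FN=6+7+6+7+9=35 → 162/221 = 0.7330
  health: TP=48, FP=3+5+2+7+2=19, FN=5+3+2+3+2=15 → 96/130 = 0.7385
  arts: TP=27, FP=7+5+2+9+2=25, FN=3+3+3+4+2=15 → 54/94 = 0.5745
Macro-F1 score = mean = (0.8374 + 0.6667 + 0.8905 + 0.7330 + 0.7385 + 0.5745) / 6 = 0.740

0.740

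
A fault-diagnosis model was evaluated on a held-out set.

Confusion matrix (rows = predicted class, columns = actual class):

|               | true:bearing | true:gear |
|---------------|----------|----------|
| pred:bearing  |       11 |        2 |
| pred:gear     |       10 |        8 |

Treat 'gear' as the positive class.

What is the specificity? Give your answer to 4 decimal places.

Specificity = TN/(TN+FP) = 11/(11+10) = 0.5238

0.5238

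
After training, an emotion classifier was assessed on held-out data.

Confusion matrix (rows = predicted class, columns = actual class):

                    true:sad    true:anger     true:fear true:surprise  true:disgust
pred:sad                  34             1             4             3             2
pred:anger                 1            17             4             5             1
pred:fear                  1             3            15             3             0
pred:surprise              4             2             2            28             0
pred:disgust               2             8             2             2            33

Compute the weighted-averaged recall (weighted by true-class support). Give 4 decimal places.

0.7175

Per-class recall (TP/(TP+FN)):
  sad: TP=34, FN=1+1+4+2=8 → 34/42 = 0.80952
  anger: TP=17, FN=1+3+2+8=14 → 17/31 = 0.54839
  fear: TP=15, FN=4+4+2+2=12 → 15/27 = 0.55556
  surprise: TP=28, FN=3+5+3+2=13 → 28/41 = 0.68293
  disgust: TP=33, FN=2+1+0+0=3 → 33/36 = 0.91667
Weighted-recall = Σ (supportᵢ/N)·recallᵢ with N=177: (42/177)·0.80952 + (31/177)·0.54839 + (27/177)·0.55556 + (41/177)·0.68293 + (36/177)·0.91667 = 0.7175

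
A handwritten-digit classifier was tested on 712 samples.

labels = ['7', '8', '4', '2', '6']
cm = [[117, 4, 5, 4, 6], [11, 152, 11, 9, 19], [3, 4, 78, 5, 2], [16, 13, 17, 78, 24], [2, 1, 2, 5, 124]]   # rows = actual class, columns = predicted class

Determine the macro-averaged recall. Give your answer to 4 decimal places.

Per-class recall (TP/(TP+FN)):
  7: TP=117, FN=4+5+4+6=19 → 117/136 = 0.86029
  8: TP=152, FN=11+11+9+19=50 → 152/202 = 0.75248
  4: TP=78, FN=3+4+5+2=14 → 78/92 = 0.84783
  2: TP=78, FN=16+13+17+24=70 → 78/148 = 0.52703
  6: TP=124, FN=2+1+2+5=10 → 124/134 = 0.92537
Macro-recall = mean = (0.86029 + 0.75248 + 0.84783 + 0.52703 + 0.92537) / 5 = 0.7826

0.7826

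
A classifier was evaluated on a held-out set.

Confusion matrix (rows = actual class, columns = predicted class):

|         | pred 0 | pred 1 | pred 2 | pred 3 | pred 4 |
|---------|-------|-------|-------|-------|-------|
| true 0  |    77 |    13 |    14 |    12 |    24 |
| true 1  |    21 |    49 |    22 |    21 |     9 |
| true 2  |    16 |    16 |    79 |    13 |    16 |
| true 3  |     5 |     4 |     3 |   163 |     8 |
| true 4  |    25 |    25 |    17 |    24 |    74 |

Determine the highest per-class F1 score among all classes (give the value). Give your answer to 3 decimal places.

Per-class F1 score (2·TP/(2·TP+FP+FN)):
  0: TP=77, FP=21+16+5+25=67, FN=13+14+12+24=63 → 154/284 = 0.5423
  1: TP=49, FP=13+16+4+25=58, FN=21+22+21+9=73 → 98/229 = 0.4279
  2: TP=79, FP=14+22+3+17=56, FN=16+16+13+16=61 → 158/275 = 0.5745
  3: TP=163, FP=12+21+13+24=70, FN=5+4+3+8=20 → 326/416 = 0.7837
  4: TP=74, FP=24+9+16+8=57, FN=25+25+17+24=91 → 148/296 = 0.5000
Highest is class '3' with F1 score = 0.784.

0.784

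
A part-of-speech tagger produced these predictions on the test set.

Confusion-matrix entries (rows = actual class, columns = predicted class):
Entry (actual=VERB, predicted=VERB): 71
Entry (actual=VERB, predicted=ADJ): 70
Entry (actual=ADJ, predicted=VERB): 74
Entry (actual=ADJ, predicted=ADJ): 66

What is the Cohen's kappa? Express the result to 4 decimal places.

Observed agreement pₒ = trace/N = 137/281 = 0.48754
Expected agreement pₑ = Σ (rowᵢ·colᵢ)/N² = (141·145 + 140·136)/281² = 0.50006
κ = (pₒ − pₑ)/(1 − pₑ) = (0.48754 − 0.50006)/(1 − 0.50006) = -0.0250

-0.0250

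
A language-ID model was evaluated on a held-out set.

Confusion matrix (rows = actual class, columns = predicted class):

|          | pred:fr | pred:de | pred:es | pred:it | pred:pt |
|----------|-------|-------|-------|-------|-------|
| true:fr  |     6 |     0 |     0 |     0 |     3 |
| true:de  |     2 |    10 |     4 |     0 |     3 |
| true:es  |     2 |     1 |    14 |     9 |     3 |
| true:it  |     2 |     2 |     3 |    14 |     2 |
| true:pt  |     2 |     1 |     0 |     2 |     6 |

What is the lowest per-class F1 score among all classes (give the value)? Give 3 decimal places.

0.429

Per-class F1 score (2·TP/(2·TP+FP+FN)):
  fr: TP=6, FP=2+2+2+2=8, FN=0+0+0+3=3 → 12/23 = 0.5217
  de: TP=10, FP=0+1+2+1=4, FN=2+4+0+3=9 → 20/33 = 0.6061
  es: TP=14, FP=0+4+3+0=7, FN=2+1+9+3=15 → 28/50 = 0.5600
  it: TP=14, FP=0+0+9+2=11, FN=2+2+3+2=9 → 28/48 = 0.5833
  pt: TP=6, FP=3+3+3+2=11, FN=2+1+0+2=5 → 12/28 = 0.4286
Lowest is class 'pt' with F1 score = 0.429.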